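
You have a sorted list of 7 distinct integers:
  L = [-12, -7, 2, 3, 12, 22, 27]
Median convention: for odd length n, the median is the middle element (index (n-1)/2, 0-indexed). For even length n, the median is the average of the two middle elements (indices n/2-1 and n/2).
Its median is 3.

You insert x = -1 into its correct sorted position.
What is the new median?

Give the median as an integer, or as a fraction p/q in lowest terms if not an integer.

Answer: 5/2

Derivation:
Old list (sorted, length 7): [-12, -7, 2, 3, 12, 22, 27]
Old median = 3
Insert x = -1
Old length odd (7). Middle was index 3 = 3.
New length even (8). New median = avg of two middle elements.
x = -1: 2 elements are < x, 5 elements are > x.
New sorted list: [-12, -7, -1, 2, 3, 12, 22, 27]
New median = 5/2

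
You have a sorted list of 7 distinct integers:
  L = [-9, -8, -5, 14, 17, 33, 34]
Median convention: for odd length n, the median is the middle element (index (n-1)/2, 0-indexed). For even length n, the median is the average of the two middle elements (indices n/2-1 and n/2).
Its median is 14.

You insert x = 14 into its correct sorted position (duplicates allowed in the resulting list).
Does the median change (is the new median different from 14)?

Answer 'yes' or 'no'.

Answer: no

Derivation:
Old median = 14
Insert x = 14
New median = 14
Changed? no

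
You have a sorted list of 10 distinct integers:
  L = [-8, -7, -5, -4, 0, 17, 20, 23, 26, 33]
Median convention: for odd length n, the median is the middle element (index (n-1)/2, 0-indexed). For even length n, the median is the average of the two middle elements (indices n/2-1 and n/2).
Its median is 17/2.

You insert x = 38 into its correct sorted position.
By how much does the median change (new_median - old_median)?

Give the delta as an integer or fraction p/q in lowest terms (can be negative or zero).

Old median = 17/2
After inserting x = 38: new sorted = [-8, -7, -5, -4, 0, 17, 20, 23, 26, 33, 38]
New median = 17
Delta = 17 - 17/2 = 17/2

Answer: 17/2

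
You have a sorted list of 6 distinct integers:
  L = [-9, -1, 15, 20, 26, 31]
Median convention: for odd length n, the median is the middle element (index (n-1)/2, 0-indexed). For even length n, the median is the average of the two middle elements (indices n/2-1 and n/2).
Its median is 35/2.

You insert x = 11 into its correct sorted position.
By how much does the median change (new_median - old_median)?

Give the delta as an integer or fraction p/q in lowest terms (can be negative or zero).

Old median = 35/2
After inserting x = 11: new sorted = [-9, -1, 11, 15, 20, 26, 31]
New median = 15
Delta = 15 - 35/2 = -5/2

Answer: -5/2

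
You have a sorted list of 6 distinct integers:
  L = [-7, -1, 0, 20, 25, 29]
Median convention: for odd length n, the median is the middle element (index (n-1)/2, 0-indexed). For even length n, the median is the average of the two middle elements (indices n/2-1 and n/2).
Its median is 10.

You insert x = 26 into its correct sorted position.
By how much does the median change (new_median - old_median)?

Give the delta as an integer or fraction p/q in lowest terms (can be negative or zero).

Old median = 10
After inserting x = 26: new sorted = [-7, -1, 0, 20, 25, 26, 29]
New median = 20
Delta = 20 - 10 = 10

Answer: 10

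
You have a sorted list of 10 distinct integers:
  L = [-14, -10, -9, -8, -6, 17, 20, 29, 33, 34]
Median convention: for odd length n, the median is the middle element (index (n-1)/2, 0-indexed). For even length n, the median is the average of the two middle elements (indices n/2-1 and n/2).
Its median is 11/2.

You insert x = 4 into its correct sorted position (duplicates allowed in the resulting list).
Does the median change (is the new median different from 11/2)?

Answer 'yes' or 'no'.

Answer: yes

Derivation:
Old median = 11/2
Insert x = 4
New median = 4
Changed? yes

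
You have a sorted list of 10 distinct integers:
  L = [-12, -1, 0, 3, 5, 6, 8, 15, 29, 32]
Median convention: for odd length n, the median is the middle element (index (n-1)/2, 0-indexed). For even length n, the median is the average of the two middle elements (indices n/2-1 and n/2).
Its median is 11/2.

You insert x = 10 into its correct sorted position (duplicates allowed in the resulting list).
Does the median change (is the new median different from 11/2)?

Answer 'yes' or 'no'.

Old median = 11/2
Insert x = 10
New median = 6
Changed? yes

Answer: yes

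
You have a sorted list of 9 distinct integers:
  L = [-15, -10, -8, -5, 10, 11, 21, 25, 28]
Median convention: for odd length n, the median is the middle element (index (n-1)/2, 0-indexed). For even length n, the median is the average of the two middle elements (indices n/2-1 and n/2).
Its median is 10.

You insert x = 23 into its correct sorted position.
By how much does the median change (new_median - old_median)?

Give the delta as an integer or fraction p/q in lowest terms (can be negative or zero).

Old median = 10
After inserting x = 23: new sorted = [-15, -10, -8, -5, 10, 11, 21, 23, 25, 28]
New median = 21/2
Delta = 21/2 - 10 = 1/2

Answer: 1/2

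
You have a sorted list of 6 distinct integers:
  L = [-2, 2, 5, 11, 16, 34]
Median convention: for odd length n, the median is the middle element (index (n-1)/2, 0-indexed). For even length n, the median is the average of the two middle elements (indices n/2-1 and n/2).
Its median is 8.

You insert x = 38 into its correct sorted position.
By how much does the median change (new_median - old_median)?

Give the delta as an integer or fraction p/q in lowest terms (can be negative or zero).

Old median = 8
After inserting x = 38: new sorted = [-2, 2, 5, 11, 16, 34, 38]
New median = 11
Delta = 11 - 8 = 3

Answer: 3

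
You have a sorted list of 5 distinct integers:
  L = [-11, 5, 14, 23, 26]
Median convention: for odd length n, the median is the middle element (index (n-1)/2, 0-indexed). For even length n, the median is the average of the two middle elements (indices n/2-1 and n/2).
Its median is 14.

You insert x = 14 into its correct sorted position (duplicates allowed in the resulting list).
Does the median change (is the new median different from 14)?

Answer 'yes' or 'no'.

Answer: no

Derivation:
Old median = 14
Insert x = 14
New median = 14
Changed? no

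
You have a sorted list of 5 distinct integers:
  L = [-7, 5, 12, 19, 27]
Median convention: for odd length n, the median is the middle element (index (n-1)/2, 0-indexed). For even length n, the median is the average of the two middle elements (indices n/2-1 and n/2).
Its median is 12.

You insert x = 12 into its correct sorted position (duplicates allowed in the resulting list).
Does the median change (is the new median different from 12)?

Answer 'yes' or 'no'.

Old median = 12
Insert x = 12
New median = 12
Changed? no

Answer: no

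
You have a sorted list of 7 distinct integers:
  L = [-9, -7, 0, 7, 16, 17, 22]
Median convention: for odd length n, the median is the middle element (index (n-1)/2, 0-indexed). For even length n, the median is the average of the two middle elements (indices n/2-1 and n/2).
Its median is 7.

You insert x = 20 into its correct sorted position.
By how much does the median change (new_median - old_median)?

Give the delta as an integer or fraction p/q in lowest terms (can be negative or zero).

Old median = 7
After inserting x = 20: new sorted = [-9, -7, 0, 7, 16, 17, 20, 22]
New median = 23/2
Delta = 23/2 - 7 = 9/2

Answer: 9/2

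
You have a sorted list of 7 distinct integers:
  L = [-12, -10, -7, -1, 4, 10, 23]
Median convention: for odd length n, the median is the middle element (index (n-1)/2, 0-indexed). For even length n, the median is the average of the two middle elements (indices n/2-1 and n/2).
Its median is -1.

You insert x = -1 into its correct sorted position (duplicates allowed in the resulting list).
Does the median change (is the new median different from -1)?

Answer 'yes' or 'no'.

Old median = -1
Insert x = -1
New median = -1
Changed? no

Answer: no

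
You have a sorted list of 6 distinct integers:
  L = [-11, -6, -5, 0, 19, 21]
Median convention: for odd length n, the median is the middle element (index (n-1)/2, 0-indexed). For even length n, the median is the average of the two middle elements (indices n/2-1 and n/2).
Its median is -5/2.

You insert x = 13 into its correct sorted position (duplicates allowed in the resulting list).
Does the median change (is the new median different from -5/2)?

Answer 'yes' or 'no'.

Old median = -5/2
Insert x = 13
New median = 0
Changed? yes

Answer: yes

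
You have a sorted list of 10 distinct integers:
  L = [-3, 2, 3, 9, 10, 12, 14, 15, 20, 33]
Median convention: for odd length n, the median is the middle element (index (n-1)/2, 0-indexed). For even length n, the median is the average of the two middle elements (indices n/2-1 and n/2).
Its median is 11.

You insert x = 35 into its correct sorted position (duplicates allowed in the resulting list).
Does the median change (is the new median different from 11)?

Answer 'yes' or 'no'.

Answer: yes

Derivation:
Old median = 11
Insert x = 35
New median = 12
Changed? yes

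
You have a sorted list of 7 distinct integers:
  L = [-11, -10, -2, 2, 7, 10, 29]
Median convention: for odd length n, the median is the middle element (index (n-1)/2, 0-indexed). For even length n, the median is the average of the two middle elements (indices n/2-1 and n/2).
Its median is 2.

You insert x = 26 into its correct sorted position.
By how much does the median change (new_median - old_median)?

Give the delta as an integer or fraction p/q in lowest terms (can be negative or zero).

Old median = 2
After inserting x = 26: new sorted = [-11, -10, -2, 2, 7, 10, 26, 29]
New median = 9/2
Delta = 9/2 - 2 = 5/2

Answer: 5/2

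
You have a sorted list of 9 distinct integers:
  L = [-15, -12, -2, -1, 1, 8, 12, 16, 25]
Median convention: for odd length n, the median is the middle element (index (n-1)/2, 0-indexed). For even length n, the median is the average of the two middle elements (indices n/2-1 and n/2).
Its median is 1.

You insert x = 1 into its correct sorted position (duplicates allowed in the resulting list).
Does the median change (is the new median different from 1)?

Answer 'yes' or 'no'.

Answer: no

Derivation:
Old median = 1
Insert x = 1
New median = 1
Changed? no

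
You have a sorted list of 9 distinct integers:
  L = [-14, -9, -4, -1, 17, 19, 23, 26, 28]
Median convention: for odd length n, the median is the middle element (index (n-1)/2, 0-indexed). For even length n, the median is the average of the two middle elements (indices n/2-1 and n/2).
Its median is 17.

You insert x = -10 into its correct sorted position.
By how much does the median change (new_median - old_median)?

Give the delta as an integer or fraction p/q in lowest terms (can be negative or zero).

Answer: -9

Derivation:
Old median = 17
After inserting x = -10: new sorted = [-14, -10, -9, -4, -1, 17, 19, 23, 26, 28]
New median = 8
Delta = 8 - 17 = -9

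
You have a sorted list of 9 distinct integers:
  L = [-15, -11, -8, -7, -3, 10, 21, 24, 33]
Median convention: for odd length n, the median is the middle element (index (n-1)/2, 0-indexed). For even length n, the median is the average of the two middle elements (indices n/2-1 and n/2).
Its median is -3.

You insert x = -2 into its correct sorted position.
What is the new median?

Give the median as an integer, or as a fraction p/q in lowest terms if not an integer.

Answer: -5/2

Derivation:
Old list (sorted, length 9): [-15, -11, -8, -7, -3, 10, 21, 24, 33]
Old median = -3
Insert x = -2
Old length odd (9). Middle was index 4 = -3.
New length even (10). New median = avg of two middle elements.
x = -2: 5 elements are < x, 4 elements are > x.
New sorted list: [-15, -11, -8, -7, -3, -2, 10, 21, 24, 33]
New median = -5/2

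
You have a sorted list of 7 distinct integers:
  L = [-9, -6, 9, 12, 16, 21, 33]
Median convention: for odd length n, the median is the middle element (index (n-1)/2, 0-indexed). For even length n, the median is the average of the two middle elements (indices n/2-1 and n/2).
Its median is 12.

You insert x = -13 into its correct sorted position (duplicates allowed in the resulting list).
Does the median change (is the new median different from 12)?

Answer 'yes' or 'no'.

Answer: yes

Derivation:
Old median = 12
Insert x = -13
New median = 21/2
Changed? yes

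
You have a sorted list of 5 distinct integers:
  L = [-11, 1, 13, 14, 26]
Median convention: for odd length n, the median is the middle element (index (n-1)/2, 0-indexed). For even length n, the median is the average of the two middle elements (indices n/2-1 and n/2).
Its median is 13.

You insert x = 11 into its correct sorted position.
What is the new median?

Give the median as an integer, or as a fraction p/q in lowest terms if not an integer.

Old list (sorted, length 5): [-11, 1, 13, 14, 26]
Old median = 13
Insert x = 11
Old length odd (5). Middle was index 2 = 13.
New length even (6). New median = avg of two middle elements.
x = 11: 2 elements are < x, 3 elements are > x.
New sorted list: [-11, 1, 11, 13, 14, 26]
New median = 12

Answer: 12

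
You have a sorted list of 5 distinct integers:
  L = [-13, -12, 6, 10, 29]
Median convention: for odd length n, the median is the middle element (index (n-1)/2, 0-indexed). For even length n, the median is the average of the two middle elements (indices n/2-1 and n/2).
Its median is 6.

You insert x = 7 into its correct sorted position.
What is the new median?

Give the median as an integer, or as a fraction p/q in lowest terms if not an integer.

Old list (sorted, length 5): [-13, -12, 6, 10, 29]
Old median = 6
Insert x = 7
Old length odd (5). Middle was index 2 = 6.
New length even (6). New median = avg of two middle elements.
x = 7: 3 elements are < x, 2 elements are > x.
New sorted list: [-13, -12, 6, 7, 10, 29]
New median = 13/2

Answer: 13/2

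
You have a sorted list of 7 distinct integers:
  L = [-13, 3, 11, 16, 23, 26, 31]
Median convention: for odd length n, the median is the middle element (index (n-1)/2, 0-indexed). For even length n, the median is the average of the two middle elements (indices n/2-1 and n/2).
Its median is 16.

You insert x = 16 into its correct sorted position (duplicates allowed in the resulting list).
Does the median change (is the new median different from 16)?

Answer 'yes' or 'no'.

Answer: no

Derivation:
Old median = 16
Insert x = 16
New median = 16
Changed? no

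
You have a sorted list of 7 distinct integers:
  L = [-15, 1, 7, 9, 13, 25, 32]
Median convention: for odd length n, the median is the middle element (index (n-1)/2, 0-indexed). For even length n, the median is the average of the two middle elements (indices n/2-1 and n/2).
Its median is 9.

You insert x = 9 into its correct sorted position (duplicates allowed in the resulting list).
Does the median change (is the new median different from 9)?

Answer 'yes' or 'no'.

Answer: no

Derivation:
Old median = 9
Insert x = 9
New median = 9
Changed? no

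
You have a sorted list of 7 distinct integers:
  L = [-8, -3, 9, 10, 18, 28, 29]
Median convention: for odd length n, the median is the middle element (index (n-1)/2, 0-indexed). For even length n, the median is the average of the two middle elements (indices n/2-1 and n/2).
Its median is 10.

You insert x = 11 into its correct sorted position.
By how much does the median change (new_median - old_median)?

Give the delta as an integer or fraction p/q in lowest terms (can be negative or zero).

Answer: 1/2

Derivation:
Old median = 10
After inserting x = 11: new sorted = [-8, -3, 9, 10, 11, 18, 28, 29]
New median = 21/2
Delta = 21/2 - 10 = 1/2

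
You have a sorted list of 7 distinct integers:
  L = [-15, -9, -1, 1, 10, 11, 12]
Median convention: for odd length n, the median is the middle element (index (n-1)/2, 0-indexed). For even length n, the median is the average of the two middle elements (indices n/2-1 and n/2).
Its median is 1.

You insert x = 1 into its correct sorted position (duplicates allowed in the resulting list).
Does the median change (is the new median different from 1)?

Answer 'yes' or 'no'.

Answer: no

Derivation:
Old median = 1
Insert x = 1
New median = 1
Changed? no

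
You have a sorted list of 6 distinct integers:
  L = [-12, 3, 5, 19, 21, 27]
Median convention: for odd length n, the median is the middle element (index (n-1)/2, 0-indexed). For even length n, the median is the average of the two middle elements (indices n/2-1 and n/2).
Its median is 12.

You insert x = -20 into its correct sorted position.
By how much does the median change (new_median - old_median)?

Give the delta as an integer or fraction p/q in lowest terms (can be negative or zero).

Answer: -7

Derivation:
Old median = 12
After inserting x = -20: new sorted = [-20, -12, 3, 5, 19, 21, 27]
New median = 5
Delta = 5 - 12 = -7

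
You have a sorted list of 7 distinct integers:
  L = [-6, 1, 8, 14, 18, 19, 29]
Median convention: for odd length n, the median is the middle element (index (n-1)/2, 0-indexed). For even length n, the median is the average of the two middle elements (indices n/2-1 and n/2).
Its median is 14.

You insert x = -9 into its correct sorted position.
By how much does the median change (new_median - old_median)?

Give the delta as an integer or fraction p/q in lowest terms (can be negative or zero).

Old median = 14
After inserting x = -9: new sorted = [-9, -6, 1, 8, 14, 18, 19, 29]
New median = 11
Delta = 11 - 14 = -3

Answer: -3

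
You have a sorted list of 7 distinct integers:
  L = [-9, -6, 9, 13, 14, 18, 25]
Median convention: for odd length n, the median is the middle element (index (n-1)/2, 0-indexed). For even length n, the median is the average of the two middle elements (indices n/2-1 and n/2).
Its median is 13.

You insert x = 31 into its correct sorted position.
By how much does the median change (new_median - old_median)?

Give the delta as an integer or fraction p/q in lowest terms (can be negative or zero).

Old median = 13
After inserting x = 31: new sorted = [-9, -6, 9, 13, 14, 18, 25, 31]
New median = 27/2
Delta = 27/2 - 13 = 1/2

Answer: 1/2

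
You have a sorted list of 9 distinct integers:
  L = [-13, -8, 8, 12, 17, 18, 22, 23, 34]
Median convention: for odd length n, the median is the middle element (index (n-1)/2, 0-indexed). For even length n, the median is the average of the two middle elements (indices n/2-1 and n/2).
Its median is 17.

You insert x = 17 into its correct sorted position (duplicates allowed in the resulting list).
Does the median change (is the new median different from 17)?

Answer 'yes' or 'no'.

Old median = 17
Insert x = 17
New median = 17
Changed? no

Answer: no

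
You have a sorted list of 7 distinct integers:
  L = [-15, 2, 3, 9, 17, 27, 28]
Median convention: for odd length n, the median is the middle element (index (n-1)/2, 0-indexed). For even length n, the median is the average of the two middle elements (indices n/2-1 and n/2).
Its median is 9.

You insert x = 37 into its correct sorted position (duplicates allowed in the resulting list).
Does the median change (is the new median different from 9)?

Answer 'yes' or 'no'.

Old median = 9
Insert x = 37
New median = 13
Changed? yes

Answer: yes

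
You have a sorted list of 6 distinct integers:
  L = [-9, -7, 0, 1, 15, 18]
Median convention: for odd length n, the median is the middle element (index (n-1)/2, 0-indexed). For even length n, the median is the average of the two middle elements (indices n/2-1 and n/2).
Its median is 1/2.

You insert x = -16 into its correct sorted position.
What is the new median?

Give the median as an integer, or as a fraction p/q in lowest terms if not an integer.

Answer: 0

Derivation:
Old list (sorted, length 6): [-9, -7, 0, 1, 15, 18]
Old median = 1/2
Insert x = -16
Old length even (6). Middle pair: indices 2,3 = 0,1.
New length odd (7). New median = single middle element.
x = -16: 0 elements are < x, 6 elements are > x.
New sorted list: [-16, -9, -7, 0, 1, 15, 18]
New median = 0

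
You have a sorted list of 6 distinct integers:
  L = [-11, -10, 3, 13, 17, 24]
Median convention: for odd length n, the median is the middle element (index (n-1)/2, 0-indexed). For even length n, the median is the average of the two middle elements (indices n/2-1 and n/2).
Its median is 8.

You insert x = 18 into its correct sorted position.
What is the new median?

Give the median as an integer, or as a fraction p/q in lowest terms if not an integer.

Old list (sorted, length 6): [-11, -10, 3, 13, 17, 24]
Old median = 8
Insert x = 18
Old length even (6). Middle pair: indices 2,3 = 3,13.
New length odd (7). New median = single middle element.
x = 18: 5 elements are < x, 1 elements are > x.
New sorted list: [-11, -10, 3, 13, 17, 18, 24]
New median = 13

Answer: 13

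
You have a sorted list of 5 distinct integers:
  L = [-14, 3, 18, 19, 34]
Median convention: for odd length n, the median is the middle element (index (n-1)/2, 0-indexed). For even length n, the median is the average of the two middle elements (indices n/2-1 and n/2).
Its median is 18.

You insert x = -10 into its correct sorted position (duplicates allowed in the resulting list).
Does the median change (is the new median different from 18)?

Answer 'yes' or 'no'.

Answer: yes

Derivation:
Old median = 18
Insert x = -10
New median = 21/2
Changed? yes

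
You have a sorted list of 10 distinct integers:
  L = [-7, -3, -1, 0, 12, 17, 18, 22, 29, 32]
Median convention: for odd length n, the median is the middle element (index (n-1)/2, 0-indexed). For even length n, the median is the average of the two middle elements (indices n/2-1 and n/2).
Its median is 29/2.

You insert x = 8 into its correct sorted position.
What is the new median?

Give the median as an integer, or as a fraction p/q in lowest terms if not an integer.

Answer: 12

Derivation:
Old list (sorted, length 10): [-7, -3, -1, 0, 12, 17, 18, 22, 29, 32]
Old median = 29/2
Insert x = 8
Old length even (10). Middle pair: indices 4,5 = 12,17.
New length odd (11). New median = single middle element.
x = 8: 4 elements are < x, 6 elements are > x.
New sorted list: [-7, -3, -1, 0, 8, 12, 17, 18, 22, 29, 32]
New median = 12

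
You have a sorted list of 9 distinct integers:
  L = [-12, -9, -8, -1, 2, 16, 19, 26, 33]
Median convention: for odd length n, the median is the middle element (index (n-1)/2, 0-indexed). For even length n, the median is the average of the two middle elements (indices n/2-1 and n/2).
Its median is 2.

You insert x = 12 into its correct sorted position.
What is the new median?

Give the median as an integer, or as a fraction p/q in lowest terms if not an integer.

Answer: 7

Derivation:
Old list (sorted, length 9): [-12, -9, -8, -1, 2, 16, 19, 26, 33]
Old median = 2
Insert x = 12
Old length odd (9). Middle was index 4 = 2.
New length even (10). New median = avg of two middle elements.
x = 12: 5 elements are < x, 4 elements are > x.
New sorted list: [-12, -9, -8, -1, 2, 12, 16, 19, 26, 33]
New median = 7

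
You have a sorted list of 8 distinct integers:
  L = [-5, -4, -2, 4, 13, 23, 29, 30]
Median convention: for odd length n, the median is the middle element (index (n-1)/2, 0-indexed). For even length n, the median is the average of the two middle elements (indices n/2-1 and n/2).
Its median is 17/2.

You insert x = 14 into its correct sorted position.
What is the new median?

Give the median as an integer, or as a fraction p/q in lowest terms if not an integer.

Old list (sorted, length 8): [-5, -4, -2, 4, 13, 23, 29, 30]
Old median = 17/2
Insert x = 14
Old length even (8). Middle pair: indices 3,4 = 4,13.
New length odd (9). New median = single middle element.
x = 14: 5 elements are < x, 3 elements are > x.
New sorted list: [-5, -4, -2, 4, 13, 14, 23, 29, 30]
New median = 13

Answer: 13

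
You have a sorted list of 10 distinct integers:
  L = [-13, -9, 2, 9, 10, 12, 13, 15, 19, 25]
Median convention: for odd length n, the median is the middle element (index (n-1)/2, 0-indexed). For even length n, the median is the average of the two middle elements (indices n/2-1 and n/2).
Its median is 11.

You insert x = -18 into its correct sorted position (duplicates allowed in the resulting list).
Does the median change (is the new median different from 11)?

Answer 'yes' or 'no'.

Old median = 11
Insert x = -18
New median = 10
Changed? yes

Answer: yes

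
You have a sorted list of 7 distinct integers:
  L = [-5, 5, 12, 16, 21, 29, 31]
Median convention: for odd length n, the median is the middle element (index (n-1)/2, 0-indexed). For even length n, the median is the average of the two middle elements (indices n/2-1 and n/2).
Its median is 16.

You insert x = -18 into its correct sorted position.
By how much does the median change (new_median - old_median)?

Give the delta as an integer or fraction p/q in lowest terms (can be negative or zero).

Answer: -2

Derivation:
Old median = 16
After inserting x = -18: new sorted = [-18, -5, 5, 12, 16, 21, 29, 31]
New median = 14
Delta = 14 - 16 = -2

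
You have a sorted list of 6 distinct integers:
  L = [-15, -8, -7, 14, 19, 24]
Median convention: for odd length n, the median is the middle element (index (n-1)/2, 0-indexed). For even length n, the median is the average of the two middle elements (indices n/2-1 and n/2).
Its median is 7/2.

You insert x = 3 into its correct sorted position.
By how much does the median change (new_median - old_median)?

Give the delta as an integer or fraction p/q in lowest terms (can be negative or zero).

Old median = 7/2
After inserting x = 3: new sorted = [-15, -8, -7, 3, 14, 19, 24]
New median = 3
Delta = 3 - 7/2 = -1/2

Answer: -1/2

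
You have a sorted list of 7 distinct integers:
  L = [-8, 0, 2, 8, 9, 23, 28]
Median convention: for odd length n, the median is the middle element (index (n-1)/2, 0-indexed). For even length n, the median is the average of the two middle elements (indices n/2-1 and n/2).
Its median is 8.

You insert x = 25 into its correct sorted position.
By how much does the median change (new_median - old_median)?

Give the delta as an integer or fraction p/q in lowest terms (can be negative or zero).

Answer: 1/2

Derivation:
Old median = 8
After inserting x = 25: new sorted = [-8, 0, 2, 8, 9, 23, 25, 28]
New median = 17/2
Delta = 17/2 - 8 = 1/2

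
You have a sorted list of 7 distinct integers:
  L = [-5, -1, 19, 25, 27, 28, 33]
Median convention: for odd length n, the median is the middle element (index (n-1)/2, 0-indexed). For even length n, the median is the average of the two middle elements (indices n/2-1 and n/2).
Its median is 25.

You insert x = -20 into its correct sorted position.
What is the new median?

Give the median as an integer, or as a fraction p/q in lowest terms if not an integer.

Answer: 22

Derivation:
Old list (sorted, length 7): [-5, -1, 19, 25, 27, 28, 33]
Old median = 25
Insert x = -20
Old length odd (7). Middle was index 3 = 25.
New length even (8). New median = avg of two middle elements.
x = -20: 0 elements are < x, 7 elements are > x.
New sorted list: [-20, -5, -1, 19, 25, 27, 28, 33]
New median = 22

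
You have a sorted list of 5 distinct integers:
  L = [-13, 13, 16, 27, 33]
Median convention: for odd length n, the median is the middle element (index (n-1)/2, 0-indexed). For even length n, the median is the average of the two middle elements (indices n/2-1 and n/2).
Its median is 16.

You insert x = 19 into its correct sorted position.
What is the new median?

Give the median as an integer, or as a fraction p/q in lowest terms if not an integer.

Answer: 35/2

Derivation:
Old list (sorted, length 5): [-13, 13, 16, 27, 33]
Old median = 16
Insert x = 19
Old length odd (5). Middle was index 2 = 16.
New length even (6). New median = avg of two middle elements.
x = 19: 3 elements are < x, 2 elements are > x.
New sorted list: [-13, 13, 16, 19, 27, 33]
New median = 35/2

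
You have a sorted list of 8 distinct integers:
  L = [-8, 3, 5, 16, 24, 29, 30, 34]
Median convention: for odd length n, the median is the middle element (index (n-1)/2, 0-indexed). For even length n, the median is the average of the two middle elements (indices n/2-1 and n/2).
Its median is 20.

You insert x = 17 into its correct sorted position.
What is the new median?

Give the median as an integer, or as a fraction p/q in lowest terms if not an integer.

Old list (sorted, length 8): [-8, 3, 5, 16, 24, 29, 30, 34]
Old median = 20
Insert x = 17
Old length even (8). Middle pair: indices 3,4 = 16,24.
New length odd (9). New median = single middle element.
x = 17: 4 elements are < x, 4 elements are > x.
New sorted list: [-8, 3, 5, 16, 17, 24, 29, 30, 34]
New median = 17

Answer: 17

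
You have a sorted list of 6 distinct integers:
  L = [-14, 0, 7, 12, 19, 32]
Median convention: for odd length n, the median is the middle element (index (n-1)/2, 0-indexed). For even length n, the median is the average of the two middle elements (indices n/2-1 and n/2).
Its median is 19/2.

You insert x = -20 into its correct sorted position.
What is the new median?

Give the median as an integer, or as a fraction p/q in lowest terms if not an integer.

Answer: 7

Derivation:
Old list (sorted, length 6): [-14, 0, 7, 12, 19, 32]
Old median = 19/2
Insert x = -20
Old length even (6). Middle pair: indices 2,3 = 7,12.
New length odd (7). New median = single middle element.
x = -20: 0 elements are < x, 6 elements are > x.
New sorted list: [-20, -14, 0, 7, 12, 19, 32]
New median = 7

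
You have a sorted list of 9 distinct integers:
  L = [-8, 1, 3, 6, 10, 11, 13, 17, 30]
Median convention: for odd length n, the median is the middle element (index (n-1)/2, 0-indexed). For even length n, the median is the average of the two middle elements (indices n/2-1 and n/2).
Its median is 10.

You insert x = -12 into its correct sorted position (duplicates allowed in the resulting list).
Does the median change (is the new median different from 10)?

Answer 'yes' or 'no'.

Old median = 10
Insert x = -12
New median = 8
Changed? yes

Answer: yes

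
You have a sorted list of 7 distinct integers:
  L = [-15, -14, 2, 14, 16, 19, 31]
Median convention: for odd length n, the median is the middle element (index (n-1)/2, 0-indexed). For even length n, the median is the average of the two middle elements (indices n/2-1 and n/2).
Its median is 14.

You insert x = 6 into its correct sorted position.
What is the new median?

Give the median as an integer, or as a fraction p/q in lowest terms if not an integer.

Old list (sorted, length 7): [-15, -14, 2, 14, 16, 19, 31]
Old median = 14
Insert x = 6
Old length odd (7). Middle was index 3 = 14.
New length even (8). New median = avg of two middle elements.
x = 6: 3 elements are < x, 4 elements are > x.
New sorted list: [-15, -14, 2, 6, 14, 16, 19, 31]
New median = 10

Answer: 10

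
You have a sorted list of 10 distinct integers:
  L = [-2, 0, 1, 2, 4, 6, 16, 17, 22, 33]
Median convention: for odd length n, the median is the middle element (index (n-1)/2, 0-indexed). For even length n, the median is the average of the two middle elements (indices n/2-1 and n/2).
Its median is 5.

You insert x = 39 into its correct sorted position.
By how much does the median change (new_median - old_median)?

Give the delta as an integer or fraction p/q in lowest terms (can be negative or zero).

Old median = 5
After inserting x = 39: new sorted = [-2, 0, 1, 2, 4, 6, 16, 17, 22, 33, 39]
New median = 6
Delta = 6 - 5 = 1

Answer: 1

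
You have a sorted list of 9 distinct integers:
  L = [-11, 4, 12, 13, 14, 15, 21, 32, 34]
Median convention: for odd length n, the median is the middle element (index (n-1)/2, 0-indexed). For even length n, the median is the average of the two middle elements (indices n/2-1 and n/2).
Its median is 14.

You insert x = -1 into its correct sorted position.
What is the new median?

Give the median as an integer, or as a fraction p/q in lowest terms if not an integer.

Answer: 27/2

Derivation:
Old list (sorted, length 9): [-11, 4, 12, 13, 14, 15, 21, 32, 34]
Old median = 14
Insert x = -1
Old length odd (9). Middle was index 4 = 14.
New length even (10). New median = avg of two middle elements.
x = -1: 1 elements are < x, 8 elements are > x.
New sorted list: [-11, -1, 4, 12, 13, 14, 15, 21, 32, 34]
New median = 27/2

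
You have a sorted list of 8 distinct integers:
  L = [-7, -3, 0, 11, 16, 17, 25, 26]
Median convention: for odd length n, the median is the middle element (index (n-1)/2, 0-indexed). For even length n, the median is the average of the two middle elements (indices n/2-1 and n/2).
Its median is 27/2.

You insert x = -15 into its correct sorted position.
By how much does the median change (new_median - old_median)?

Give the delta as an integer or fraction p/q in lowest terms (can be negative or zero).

Old median = 27/2
After inserting x = -15: new sorted = [-15, -7, -3, 0, 11, 16, 17, 25, 26]
New median = 11
Delta = 11 - 27/2 = -5/2

Answer: -5/2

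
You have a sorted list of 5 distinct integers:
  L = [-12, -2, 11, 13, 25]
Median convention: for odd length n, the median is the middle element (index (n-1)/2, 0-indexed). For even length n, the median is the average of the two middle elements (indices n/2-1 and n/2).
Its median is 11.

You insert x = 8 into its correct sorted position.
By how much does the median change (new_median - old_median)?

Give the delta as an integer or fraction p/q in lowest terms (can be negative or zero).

Answer: -3/2

Derivation:
Old median = 11
After inserting x = 8: new sorted = [-12, -2, 8, 11, 13, 25]
New median = 19/2
Delta = 19/2 - 11 = -3/2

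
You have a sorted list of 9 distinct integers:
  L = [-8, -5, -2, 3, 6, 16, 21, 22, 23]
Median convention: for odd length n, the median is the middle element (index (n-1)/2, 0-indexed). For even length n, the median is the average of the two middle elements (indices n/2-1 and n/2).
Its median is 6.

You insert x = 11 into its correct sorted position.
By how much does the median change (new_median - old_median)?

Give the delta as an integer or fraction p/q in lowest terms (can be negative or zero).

Old median = 6
After inserting x = 11: new sorted = [-8, -5, -2, 3, 6, 11, 16, 21, 22, 23]
New median = 17/2
Delta = 17/2 - 6 = 5/2

Answer: 5/2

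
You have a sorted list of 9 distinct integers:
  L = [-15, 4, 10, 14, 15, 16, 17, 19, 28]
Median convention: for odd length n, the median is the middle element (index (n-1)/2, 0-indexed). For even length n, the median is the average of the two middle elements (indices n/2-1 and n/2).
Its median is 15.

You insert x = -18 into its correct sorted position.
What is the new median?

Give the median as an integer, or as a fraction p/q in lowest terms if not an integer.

Answer: 29/2

Derivation:
Old list (sorted, length 9): [-15, 4, 10, 14, 15, 16, 17, 19, 28]
Old median = 15
Insert x = -18
Old length odd (9). Middle was index 4 = 15.
New length even (10). New median = avg of two middle elements.
x = -18: 0 elements are < x, 9 elements are > x.
New sorted list: [-18, -15, 4, 10, 14, 15, 16, 17, 19, 28]
New median = 29/2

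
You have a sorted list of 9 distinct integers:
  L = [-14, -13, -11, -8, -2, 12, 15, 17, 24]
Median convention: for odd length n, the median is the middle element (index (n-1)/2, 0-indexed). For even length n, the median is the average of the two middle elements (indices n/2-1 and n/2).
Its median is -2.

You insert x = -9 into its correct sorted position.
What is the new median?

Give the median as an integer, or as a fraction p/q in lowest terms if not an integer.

Answer: -5

Derivation:
Old list (sorted, length 9): [-14, -13, -11, -8, -2, 12, 15, 17, 24]
Old median = -2
Insert x = -9
Old length odd (9). Middle was index 4 = -2.
New length even (10). New median = avg of two middle elements.
x = -9: 3 elements are < x, 6 elements are > x.
New sorted list: [-14, -13, -11, -9, -8, -2, 12, 15, 17, 24]
New median = -5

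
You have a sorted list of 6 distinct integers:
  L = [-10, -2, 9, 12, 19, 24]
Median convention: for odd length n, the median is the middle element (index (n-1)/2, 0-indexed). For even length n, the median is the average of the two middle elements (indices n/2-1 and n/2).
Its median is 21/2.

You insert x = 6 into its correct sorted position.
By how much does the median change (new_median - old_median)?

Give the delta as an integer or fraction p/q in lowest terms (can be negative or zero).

Old median = 21/2
After inserting x = 6: new sorted = [-10, -2, 6, 9, 12, 19, 24]
New median = 9
Delta = 9 - 21/2 = -3/2

Answer: -3/2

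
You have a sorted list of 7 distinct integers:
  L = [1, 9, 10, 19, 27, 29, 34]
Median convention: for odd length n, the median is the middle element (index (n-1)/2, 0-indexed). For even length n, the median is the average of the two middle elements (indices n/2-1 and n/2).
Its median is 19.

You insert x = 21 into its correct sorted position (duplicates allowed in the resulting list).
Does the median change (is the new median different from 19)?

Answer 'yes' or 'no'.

Answer: yes

Derivation:
Old median = 19
Insert x = 21
New median = 20
Changed? yes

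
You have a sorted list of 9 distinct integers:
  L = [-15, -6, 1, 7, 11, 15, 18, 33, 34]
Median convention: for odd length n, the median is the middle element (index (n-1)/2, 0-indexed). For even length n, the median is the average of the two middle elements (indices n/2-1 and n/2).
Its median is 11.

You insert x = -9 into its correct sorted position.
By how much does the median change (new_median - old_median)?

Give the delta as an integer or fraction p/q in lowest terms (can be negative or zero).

Old median = 11
After inserting x = -9: new sorted = [-15, -9, -6, 1, 7, 11, 15, 18, 33, 34]
New median = 9
Delta = 9 - 11 = -2

Answer: -2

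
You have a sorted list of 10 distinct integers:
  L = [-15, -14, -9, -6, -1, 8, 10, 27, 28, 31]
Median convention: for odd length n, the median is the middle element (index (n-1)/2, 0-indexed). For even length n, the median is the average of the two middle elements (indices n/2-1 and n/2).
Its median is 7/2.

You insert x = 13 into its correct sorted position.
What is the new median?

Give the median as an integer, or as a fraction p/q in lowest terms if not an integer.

Answer: 8

Derivation:
Old list (sorted, length 10): [-15, -14, -9, -6, -1, 8, 10, 27, 28, 31]
Old median = 7/2
Insert x = 13
Old length even (10). Middle pair: indices 4,5 = -1,8.
New length odd (11). New median = single middle element.
x = 13: 7 elements are < x, 3 elements are > x.
New sorted list: [-15, -14, -9, -6, -1, 8, 10, 13, 27, 28, 31]
New median = 8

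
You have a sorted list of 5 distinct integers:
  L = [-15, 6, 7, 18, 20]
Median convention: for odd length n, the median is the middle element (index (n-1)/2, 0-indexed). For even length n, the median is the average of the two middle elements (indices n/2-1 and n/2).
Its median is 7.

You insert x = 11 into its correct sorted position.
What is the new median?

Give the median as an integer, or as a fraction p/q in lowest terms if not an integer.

Answer: 9

Derivation:
Old list (sorted, length 5): [-15, 6, 7, 18, 20]
Old median = 7
Insert x = 11
Old length odd (5). Middle was index 2 = 7.
New length even (6). New median = avg of two middle elements.
x = 11: 3 elements are < x, 2 elements are > x.
New sorted list: [-15, 6, 7, 11, 18, 20]
New median = 9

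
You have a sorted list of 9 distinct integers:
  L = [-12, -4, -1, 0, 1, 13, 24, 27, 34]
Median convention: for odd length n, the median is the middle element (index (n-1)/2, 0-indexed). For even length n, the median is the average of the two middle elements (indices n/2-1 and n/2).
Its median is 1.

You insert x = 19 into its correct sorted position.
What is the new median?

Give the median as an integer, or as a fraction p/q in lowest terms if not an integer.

Old list (sorted, length 9): [-12, -4, -1, 0, 1, 13, 24, 27, 34]
Old median = 1
Insert x = 19
Old length odd (9). Middle was index 4 = 1.
New length even (10). New median = avg of two middle elements.
x = 19: 6 elements are < x, 3 elements are > x.
New sorted list: [-12, -4, -1, 0, 1, 13, 19, 24, 27, 34]
New median = 7

Answer: 7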